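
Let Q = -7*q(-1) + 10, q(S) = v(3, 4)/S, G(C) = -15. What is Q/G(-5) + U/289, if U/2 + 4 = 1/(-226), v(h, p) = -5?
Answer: 160570/97971 ≈ 1.6390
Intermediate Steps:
U = -905/113 (U = -8 + 2/(-226) = -8 + 2*(-1/226) = -8 - 1/113 = -905/113 ≈ -8.0089)
q(S) = -5/S
Q = -25 (Q = -(-35)/(-1) + 10 = -(-35)*(-1) + 10 = -7*5 + 10 = -35 + 10 = -25)
Q/G(-5) + U/289 = -25/(-15) - 905/113/289 = -25*(-1/15) - 905/113*1/289 = 5/3 - 905/32657 = 160570/97971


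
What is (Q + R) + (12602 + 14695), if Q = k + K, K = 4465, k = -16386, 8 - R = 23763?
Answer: -8379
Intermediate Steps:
R = -23755 (R = 8 - 1*23763 = 8 - 23763 = -23755)
Q = -11921 (Q = -16386 + 4465 = -11921)
(Q + R) + (12602 + 14695) = (-11921 - 23755) + (12602 + 14695) = -35676 + 27297 = -8379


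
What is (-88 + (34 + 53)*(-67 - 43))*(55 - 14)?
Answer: -395978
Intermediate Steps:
(-88 + (34 + 53)*(-67 - 43))*(55 - 14) = (-88 + 87*(-110))*41 = (-88 - 9570)*41 = -9658*41 = -395978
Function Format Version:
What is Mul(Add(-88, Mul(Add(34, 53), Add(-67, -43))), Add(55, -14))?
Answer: -395978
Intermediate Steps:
Mul(Add(-88, Mul(Add(34, 53), Add(-67, -43))), Add(55, -14)) = Mul(Add(-88, Mul(87, -110)), 41) = Mul(Add(-88, -9570), 41) = Mul(-9658, 41) = -395978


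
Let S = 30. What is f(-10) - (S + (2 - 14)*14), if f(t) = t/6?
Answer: 409/3 ≈ 136.33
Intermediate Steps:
f(t) = t/6 (f(t) = t*(⅙) = t/6)
f(-10) - (S + (2 - 14)*14) = (⅙)*(-10) - (30 + (2 - 14)*14) = -5/3 - (30 - 12*14) = -5/3 - (30 - 168) = -5/3 - 1*(-138) = -5/3 + 138 = 409/3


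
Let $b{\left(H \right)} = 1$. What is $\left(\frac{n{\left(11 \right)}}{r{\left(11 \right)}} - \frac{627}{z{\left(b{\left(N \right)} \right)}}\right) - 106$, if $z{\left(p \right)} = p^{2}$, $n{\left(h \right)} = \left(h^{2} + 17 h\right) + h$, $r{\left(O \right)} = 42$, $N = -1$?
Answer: $- \frac{30467}{42} \approx -725.4$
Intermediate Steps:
$n{\left(h \right)} = h^{2} + 18 h$
$\left(\frac{n{\left(11 \right)}}{r{\left(11 \right)}} - \frac{627}{z{\left(b{\left(N \right)} \right)}}\right) - 106 = \left(\frac{11 \left(18 + 11\right)}{42} - \frac{627}{1^{2}}\right) - 106 = \left(11 \cdot 29 \cdot \frac{1}{42} - \frac{627}{1}\right) - 106 = \left(319 \cdot \frac{1}{42} - 627\right) - 106 = \left(\frac{319}{42} - 627\right) - 106 = - \frac{26015}{42} - 106 = - \frac{30467}{42}$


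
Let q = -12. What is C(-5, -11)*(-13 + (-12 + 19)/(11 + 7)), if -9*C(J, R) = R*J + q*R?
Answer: 42449/162 ≈ 262.03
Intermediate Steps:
C(J, R) = 4*R/3 - J*R/9 (C(J, R) = -(R*J - 12*R)/9 = -(J*R - 12*R)/9 = -(-12*R + J*R)/9 = 4*R/3 - J*R/9)
C(-5, -11)*(-13 + (-12 + 19)/(11 + 7)) = ((⅑)*(-11)*(12 - 1*(-5)))*(-13 + (-12 + 19)/(11 + 7)) = ((⅑)*(-11)*(12 + 5))*(-13 + 7/18) = ((⅑)*(-11)*17)*(-13 + 7*(1/18)) = -187*(-13 + 7/18)/9 = -187/9*(-227/18) = 42449/162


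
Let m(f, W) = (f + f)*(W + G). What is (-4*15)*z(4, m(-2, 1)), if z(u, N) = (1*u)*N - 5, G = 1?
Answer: 2220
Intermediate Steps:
m(f, W) = 2*f*(1 + W) (m(f, W) = (f + f)*(W + 1) = (2*f)*(1 + W) = 2*f*(1 + W))
z(u, N) = -5 + N*u (z(u, N) = u*N - 5 = N*u - 5 = -5 + N*u)
(-4*15)*z(4, m(-2, 1)) = (-4*15)*(-5 + (2*(-2)*(1 + 1))*4) = -60*(-5 + (2*(-2)*2)*4) = -60*(-5 - 8*4) = -60*(-5 - 32) = -60*(-37) = 2220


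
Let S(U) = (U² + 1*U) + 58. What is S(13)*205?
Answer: 49200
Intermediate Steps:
S(U) = 58 + U + U² (S(U) = (U² + U) + 58 = (U + U²) + 58 = 58 + U + U²)
S(13)*205 = (58 + 13 + 13²)*205 = (58 + 13 + 169)*205 = 240*205 = 49200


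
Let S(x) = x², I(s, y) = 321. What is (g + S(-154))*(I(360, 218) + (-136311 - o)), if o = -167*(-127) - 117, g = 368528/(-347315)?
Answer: -1293814377312984/347315 ≈ -3.7252e+9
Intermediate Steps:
g = -368528/347315 (g = 368528*(-1/347315) = -368528/347315 ≈ -1.0611)
o = 21092 (o = 21209 - 117 = 21092)
(g + S(-154))*(I(360, 218) + (-136311 - o)) = (-368528/347315 + (-154)²)*(321 + (-136311 - 1*21092)) = (-368528/347315 + 23716)*(321 + (-136311 - 21092)) = 8236554012*(321 - 157403)/347315 = (8236554012/347315)*(-157082) = -1293814377312984/347315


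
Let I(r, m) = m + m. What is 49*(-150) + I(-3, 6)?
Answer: -7338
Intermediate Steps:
I(r, m) = 2*m
49*(-150) + I(-3, 6) = 49*(-150) + 2*6 = -7350 + 12 = -7338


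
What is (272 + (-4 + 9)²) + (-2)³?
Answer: 289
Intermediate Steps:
(272 + (-4 + 9)²) + (-2)³ = (272 + 5²) - 8 = (272 + 25) - 8 = 297 - 8 = 289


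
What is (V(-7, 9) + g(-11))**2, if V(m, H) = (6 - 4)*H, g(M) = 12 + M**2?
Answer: 22801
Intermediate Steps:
V(m, H) = 2*H
(V(-7, 9) + g(-11))**2 = (2*9 + (12 + (-11)**2))**2 = (18 + (12 + 121))**2 = (18 + 133)**2 = 151**2 = 22801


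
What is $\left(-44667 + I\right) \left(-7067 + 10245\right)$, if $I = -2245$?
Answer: $-149086336$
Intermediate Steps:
$\left(-44667 + I\right) \left(-7067 + 10245\right) = \left(-44667 - 2245\right) \left(-7067 + 10245\right) = \left(-46912\right) 3178 = -149086336$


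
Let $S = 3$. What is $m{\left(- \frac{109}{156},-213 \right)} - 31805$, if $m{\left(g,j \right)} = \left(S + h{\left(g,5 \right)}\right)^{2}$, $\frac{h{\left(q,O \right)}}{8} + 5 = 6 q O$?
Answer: $\frac{1705876}{169} \approx 10094.0$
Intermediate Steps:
$h{\left(q,O \right)} = -40 + 48 O q$ ($h{\left(q,O \right)} = -40 + 8 \cdot 6 q O = -40 + 8 \cdot 6 O q = -40 + 48 O q$)
$m{\left(g,j \right)} = \left(-37 + 240 g\right)^{2}$ ($m{\left(g,j \right)} = \left(3 + \left(-40 + 48 \cdot 5 g\right)\right)^{2} = \left(3 + \left(-40 + 240 g\right)\right)^{2} = \left(-37 + 240 g\right)^{2}$)
$m{\left(- \frac{109}{156},-213 \right)} - 31805 = \left(-37 + 240 \left(- \frac{109}{156}\right)\right)^{2} - 31805 = \left(-37 - \frac{2180}{13}\right)^{2} - 31805 = \left(- \frac{2661}{13}\right)^{2} - 31805 = \frac{7080921}{169} - 31805 = \frac{1705876}{169}$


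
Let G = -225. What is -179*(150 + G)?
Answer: 13425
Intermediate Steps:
-179*(150 + G) = -179*(150 - 225) = -179*(-75) = 13425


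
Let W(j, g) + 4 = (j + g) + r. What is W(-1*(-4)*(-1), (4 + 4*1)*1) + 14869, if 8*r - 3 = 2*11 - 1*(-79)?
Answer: 14882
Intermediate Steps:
r = 13 (r = 3/8 + (2*11 - 1*(-79))/8 = 3/8 + (22 + 79)/8 = 3/8 + (1/8)*101 = 3/8 + 101/8 = 13)
W(j, g) = 9 + g + j (W(j, g) = -4 + ((j + g) + 13) = -4 + ((g + j) + 13) = -4 + (13 + g + j) = 9 + g + j)
W(-1*(-4)*(-1), (4 + 4*1)*1) + 14869 = (9 + (4 + 4*1)*1 - 1*(-4)*(-1)) + 14869 = (9 + (4 + 4)*1 + 4*(-1)) + 14869 = (9 + 8*1 - 4) + 14869 = (9 + 8 - 4) + 14869 = 13 + 14869 = 14882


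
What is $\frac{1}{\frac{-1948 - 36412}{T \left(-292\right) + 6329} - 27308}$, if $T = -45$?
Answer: $- \frac{19469}{531697812} \approx -3.6617 \cdot 10^{-5}$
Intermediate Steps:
$\frac{1}{\frac{-1948 - 36412}{T \left(-292\right) + 6329} - 27308} = \frac{1}{\frac{-1948 - 36412}{\left(-45\right) \left(-292\right) + 6329} - 27308} = \frac{1}{- \frac{38360}{13140 + 6329} - 27308} = \frac{1}{- \frac{38360}{19469} - 27308} = \frac{1}{- \frac{531697812}{19469}} = - \frac{19469}{531697812}$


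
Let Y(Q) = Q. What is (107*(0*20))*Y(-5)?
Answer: 0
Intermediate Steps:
(107*(0*20))*Y(-5) = (107*(0*20))*(-5) = (107*0)*(-5) = 0*(-5) = 0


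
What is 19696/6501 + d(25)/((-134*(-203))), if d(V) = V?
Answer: 535933117/176840202 ≈ 3.0306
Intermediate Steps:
19696/6501 + d(25)/((-134*(-203))) = 19696/6501 + 25/((-134*(-203))) = 19696*(1/6501) + 25/27202 = 19696/6501 + 25*(1/27202) = 19696/6501 + 25/27202 = 535933117/176840202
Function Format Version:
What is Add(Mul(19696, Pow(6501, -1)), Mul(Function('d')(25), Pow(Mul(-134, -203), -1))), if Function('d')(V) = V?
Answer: Rational(535933117, 176840202) ≈ 3.0306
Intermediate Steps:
Add(Mul(19696, Pow(6501, -1)), Mul(Function('d')(25), Pow(Mul(-134, -203), -1))) = Add(Mul(19696, Pow(6501, -1)), Mul(25, Pow(Mul(-134, -203), -1))) = Add(Mul(19696, Rational(1, 6501)), Mul(25, Pow(27202, -1))) = Add(Rational(19696, 6501), Mul(25, Rational(1, 27202))) = Add(Rational(19696, 6501), Rational(25, 27202)) = Rational(535933117, 176840202)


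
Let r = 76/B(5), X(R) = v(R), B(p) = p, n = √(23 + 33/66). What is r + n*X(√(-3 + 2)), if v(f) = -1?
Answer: 76/5 - √94/2 ≈ 10.352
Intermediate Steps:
n = √94/2 (n = √(23 + 33*(1/66)) = √(23 + ½) = √(47/2) = √94/2 ≈ 4.8477)
X(R) = -1
r = 76/5 ≈ 15.200
r + n*X(√(-3 + 2)) = 76/5 + (√94/2)*(-1) = 76/5 - √94/2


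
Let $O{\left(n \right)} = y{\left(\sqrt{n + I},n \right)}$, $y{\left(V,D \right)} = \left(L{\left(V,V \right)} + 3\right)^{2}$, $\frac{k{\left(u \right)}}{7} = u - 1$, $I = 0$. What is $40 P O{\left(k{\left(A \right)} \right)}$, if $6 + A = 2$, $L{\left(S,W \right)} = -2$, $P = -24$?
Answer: $-960$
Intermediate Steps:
$A = -4$ ($A = -6 + 2 = -4$)
$k{\left(u \right)} = -7 + 7 u$ ($k{\left(u \right)} = 7 \left(u - 1\right) = 7 \left(-1 + u\right) = -7 + 7 u$)
$y{\left(V,D \right)} = 1$ ($y{\left(V,D \right)} = \left(-2 + 3\right)^{2} = 1^{2} = 1$)
$O{\left(n \right)} = 1$
$40 P O{\left(k{\left(A \right)} \right)} = 40 \left(-24\right) 1 = \left(-960\right) 1 = -960$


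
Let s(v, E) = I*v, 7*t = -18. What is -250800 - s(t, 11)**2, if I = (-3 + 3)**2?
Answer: -250800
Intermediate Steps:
I = 0 (I = 0**2 = 0)
t = -18/7 (t = (1/7)*(-18) = -18/7 ≈ -2.5714)
s(v, E) = 0 (s(v, E) = 0*v = 0)
-250800 - s(t, 11)**2 = -250800 - 1*0**2 = -250800 - 1*0 = -250800 + 0 = -250800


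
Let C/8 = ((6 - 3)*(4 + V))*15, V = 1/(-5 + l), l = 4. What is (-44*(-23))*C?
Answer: 1092960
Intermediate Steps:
V = -1 (V = 1/(-5 + 4) = 1/(-1) = -1)
C = 1080 (C = 8*(((6 - 3)*(4 - 1))*15) = 8*((3*3)*15) = 8*(9*15) = 8*135 = 1080)
(-44*(-23))*C = -44*(-23)*1080 = 1012*1080 = 1092960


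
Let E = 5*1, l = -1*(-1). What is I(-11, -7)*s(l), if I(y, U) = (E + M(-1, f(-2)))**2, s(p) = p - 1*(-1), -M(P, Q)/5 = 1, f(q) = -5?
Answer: 0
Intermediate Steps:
l = 1
M(P, Q) = -5 (M(P, Q) = -5*1 = -5)
E = 5
s(p) = 1 + p (s(p) = p + 1 = 1 + p)
I(y, U) = 0 (I(y, U) = (5 - 5)**2 = 0**2 = 0)
I(-11, -7)*s(l) = 0*(1 + 1) = 0*2 = 0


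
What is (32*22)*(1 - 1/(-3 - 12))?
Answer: 11264/15 ≈ 750.93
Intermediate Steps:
(32*22)*(1 - 1/(-3 - 12)) = 704*(1 - 1/(-15)) = 704*(1 - 1*(-1/15)) = 704*(1 + 1/15) = 704*(16/15) = 11264/15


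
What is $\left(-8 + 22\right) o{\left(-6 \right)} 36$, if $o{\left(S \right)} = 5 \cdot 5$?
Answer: $12600$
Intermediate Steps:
$o{\left(S \right)} = 25$
$\left(-8 + 22\right) o{\left(-6 \right)} 36 = \left(-8 + 22\right) 25 \cdot 36 = 14 \cdot 25 \cdot 36 = 350 \cdot 36 = 12600$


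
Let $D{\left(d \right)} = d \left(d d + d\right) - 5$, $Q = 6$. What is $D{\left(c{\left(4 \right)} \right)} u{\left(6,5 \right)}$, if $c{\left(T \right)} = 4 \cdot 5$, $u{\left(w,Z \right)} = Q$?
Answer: $50370$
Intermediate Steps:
$u{\left(w,Z \right)} = 6$
$c{\left(T \right)} = 20$
$D{\left(d \right)} = -5 + d \left(d + d^{2}\right)$ ($D{\left(d \right)} = d \left(d^{2} + d\right) - 5 = d \left(d + d^{2}\right) - 5 = -5 + d \left(d + d^{2}\right)$)
$D{\left(c{\left(4 \right)} \right)} u{\left(6,5 \right)} = \left(-5 + 20^{2} + 20^{3}\right) 6 = \left(-5 + 400 + 8000\right) 6 = 8395 \cdot 6 = 50370$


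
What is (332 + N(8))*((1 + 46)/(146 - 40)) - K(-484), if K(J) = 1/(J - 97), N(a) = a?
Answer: 4642243/30793 ≈ 150.76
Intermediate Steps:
K(J) = 1/(-97 + J)
(332 + N(8))*((1 + 46)/(146 - 40)) - K(-484) = (332 + 8)*((1 + 46)/(146 - 40)) - 1/(-97 - 484) = 340*(47/106) - 1/(-581) = 340*(47*(1/106)) - 1*(-1/581) = 340*(47/106) + 1/581 = 7990/53 + 1/581 = 4642243/30793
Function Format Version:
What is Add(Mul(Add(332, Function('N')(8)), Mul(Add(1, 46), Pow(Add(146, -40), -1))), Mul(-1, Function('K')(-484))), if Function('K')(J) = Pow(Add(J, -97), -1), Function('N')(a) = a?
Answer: Rational(4642243, 30793) ≈ 150.76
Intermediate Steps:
Function('K')(J) = Pow(Add(-97, J), -1)
Add(Mul(Add(332, Function('N')(8)), Mul(Add(1, 46), Pow(Add(146, -40), -1))), Mul(-1, Function('K')(-484))) = Add(Mul(Add(332, 8), Mul(Add(1, 46), Pow(Add(146, -40), -1))), Mul(-1, Pow(Add(-97, -484), -1))) = Add(Mul(340, Mul(47, Pow(106, -1))), Mul(-1, Pow(-581, -1))) = Add(Mul(340, Mul(47, Rational(1, 106))), Mul(-1, Rational(-1, 581))) = Add(Mul(340, Rational(47, 106)), Rational(1, 581)) = Add(Rational(7990, 53), Rational(1, 581)) = Rational(4642243, 30793)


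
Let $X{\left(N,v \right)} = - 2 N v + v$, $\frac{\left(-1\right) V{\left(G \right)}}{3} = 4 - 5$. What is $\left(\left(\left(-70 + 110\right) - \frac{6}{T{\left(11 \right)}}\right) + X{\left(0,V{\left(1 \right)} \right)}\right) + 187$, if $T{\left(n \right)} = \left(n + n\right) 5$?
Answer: $\frac{12647}{55} \approx 229.95$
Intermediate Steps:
$V{\left(G \right)} = 3$ ($V{\left(G \right)} = - 3 \left(4 - 5\right) = \left(-3\right) \left(-1\right) = 3$)
$T{\left(n \right)} = 10 n$ ($T{\left(n \right)} = 2 n 5 = 10 n$)
$X{\left(N,v \right)} = v - 2 N v$ ($X{\left(N,v \right)} = - 2 N v + v = v - 2 N v$)
$\left(\left(\left(-70 + 110\right) - \frac{6}{T{\left(11 \right)}}\right) + X{\left(0,V{\left(1 \right)} \right)}\right) + 187 = \left(\left(\left(-70 + 110\right) - \frac{6}{10 \cdot 11}\right) + 3 \left(1 - 0\right)\right) + 187 = \left(\left(40 - \frac{6}{110}\right) + 3 \left(1 + 0\right)\right) + 187 = \left(\left(40 - \frac{3}{55}\right) + 3 \cdot 1\right) + 187 = \left(\left(40 - \frac{3}{55}\right) + 3\right) + 187 = \left(\frac{2197}{55} + 3\right) + 187 = \frac{2362}{55} + 187 = \frac{12647}{55}$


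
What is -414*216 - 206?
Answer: -89630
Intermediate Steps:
-414*216 - 206 = -89424 - 206 = -89630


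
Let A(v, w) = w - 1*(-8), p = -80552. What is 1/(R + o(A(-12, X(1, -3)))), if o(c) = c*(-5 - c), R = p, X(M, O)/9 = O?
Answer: -1/80818 ≈ -1.2373e-5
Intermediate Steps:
X(M, O) = 9*O
A(v, w) = 8 + w (A(v, w) = w + 8 = 8 + w)
R = -80552
1/(R + o(A(-12, X(1, -3)))) = 1/(-80552 - (8 + 9*(-3))*(5 + (8 + 9*(-3)))) = 1/(-80552 - (8 - 27)*(5 + (8 - 27))) = 1/(-80552 - 1*(-19)*(5 - 19)) = 1/(-80552 - 1*(-19)*(-14)) = 1/(-80552 - 266) = 1/(-80818) = -1/80818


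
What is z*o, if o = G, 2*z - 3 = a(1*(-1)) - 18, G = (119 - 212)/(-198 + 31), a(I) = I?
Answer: -744/167 ≈ -4.4551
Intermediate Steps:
G = 93/167 (G = -93/(-167) = -93*(-1/167) = 93/167 ≈ 0.55689)
z = -8 (z = 3/2 + (1*(-1) - 18)/2 = 3/2 + (-1 - 18)/2 = 3/2 + (1/2)*(-19) = 3/2 - 19/2 = -8)
o = 93/167 ≈ 0.55689
z*o = -8*93/167 = -744/167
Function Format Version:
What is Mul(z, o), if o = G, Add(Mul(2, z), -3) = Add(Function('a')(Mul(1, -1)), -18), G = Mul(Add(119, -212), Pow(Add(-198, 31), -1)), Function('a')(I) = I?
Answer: Rational(-744, 167) ≈ -4.4551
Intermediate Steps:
G = Rational(93, 167) (G = Mul(-93, Pow(-167, -1)) = Mul(-93, Rational(-1, 167)) = Rational(93, 167) ≈ 0.55689)
z = -8 (z = Add(Rational(3, 2), Mul(Rational(1, 2), Add(Mul(1, -1), -18))) = Add(Rational(3, 2), Mul(Rational(1, 2), Add(-1, -18))) = Add(Rational(3, 2), Mul(Rational(1, 2), -19)) = Add(Rational(3, 2), Rational(-19, 2)) = -8)
o = Rational(93, 167) ≈ 0.55689
Mul(z, o) = Mul(-8, Rational(93, 167)) = Rational(-744, 167)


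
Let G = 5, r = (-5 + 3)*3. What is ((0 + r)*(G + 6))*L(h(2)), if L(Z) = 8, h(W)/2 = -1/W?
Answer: -528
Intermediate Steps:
r = -6 (r = -2*3 = -6)
h(W) = -2/W (h(W) = 2*(-1/W) = -2/W)
((0 + r)*(G + 6))*L(h(2)) = ((0 - 6)*(5 + 6))*8 = -6*11*8 = -66*8 = -528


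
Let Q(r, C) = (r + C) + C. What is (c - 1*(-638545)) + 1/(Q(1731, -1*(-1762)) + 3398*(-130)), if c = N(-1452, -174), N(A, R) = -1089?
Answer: 278239982159/436485 ≈ 6.3746e+5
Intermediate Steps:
Q(r, C) = r + 2*C (Q(r, C) = (C + r) + C = r + 2*C)
c = -1089
(c - 1*(-638545)) + 1/(Q(1731, -1*(-1762)) + 3398*(-130)) = (-1089 - 1*(-638545)) + 1/((1731 + 2*(-1*(-1762))) + 3398*(-130)) = (-1089 + 638545) + 1/((1731 + 2*1762) - 441740) = 637456 + 1/((1731 + 3524) - 441740) = 637456 + 1/(5255 - 441740) = 637456 + 1/(-436485) = 637456 - 1/436485 = 278239982159/436485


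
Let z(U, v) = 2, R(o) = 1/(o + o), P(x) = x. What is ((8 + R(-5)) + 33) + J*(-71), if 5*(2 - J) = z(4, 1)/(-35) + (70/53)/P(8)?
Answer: -3693939/37100 ≈ -99.567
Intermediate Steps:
R(o) = 1/(2*o)
J = 73399/37100 (J = 2 - (2/(-35) + (70/53)/8)/5 = 2 - (2*(-1/35) + (70*(1/53))*(1/8))/5 = 2 - (-2/35 + (70/53)*(1/8))/5 = 2 - (-2/35 + 35/212)/5 = 2 - 1/5*801/7420 = 2 - 801/37100 = 73399/37100 ≈ 1.9784)
((8 + R(-5)) + 33) + J*(-71) = ((8 + (1/2)/(-5)) + 33) + (73399/37100)*(-71) = ((8 + (1/2)*(-1/5)) + 33) - 5211329/37100 = ((8 - 1/10) + 33) - 5211329/37100 = (79/10 + 33) - 5211329/37100 = 409/10 - 5211329/37100 = -3693939/37100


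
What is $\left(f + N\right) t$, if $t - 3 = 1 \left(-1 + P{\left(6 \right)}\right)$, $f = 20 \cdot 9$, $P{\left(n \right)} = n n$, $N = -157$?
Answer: $874$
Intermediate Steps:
$P{\left(n \right)} = n^{2}$
$f = 180$
$t = 38$ ($t = 3 + 1 \left(-1 + 6^{2}\right) = 3 + 1 \left(-1 + 36\right) = 3 + 1 \cdot 35 = 3 + 35 = 38$)
$\left(f + N\right) t = \left(180 - 157\right) 38 = 23 \cdot 38 = 874$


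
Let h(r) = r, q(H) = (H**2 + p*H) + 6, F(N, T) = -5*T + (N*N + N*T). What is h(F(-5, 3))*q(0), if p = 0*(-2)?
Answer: -30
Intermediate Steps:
p = 0
F(N, T) = N**2 - 5*T + N*T (F(N, T) = -5*T + (N**2 + N*T) = N**2 - 5*T + N*T)
q(H) = 6 + H**2 (q(H) = (H**2 + 0*H) + 6 = (H**2 + 0) + 6 = H**2 + 6 = 6 + H**2)
h(F(-5, 3))*q(0) = ((-5)**2 - 5*3 - 5*3)*(6 + 0**2) = (25 - 15 - 15)*(6 + 0) = -5*6 = -30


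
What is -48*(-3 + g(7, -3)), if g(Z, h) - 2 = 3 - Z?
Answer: 240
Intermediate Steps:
g(Z, h) = 5 - Z (g(Z, h) = 2 + (3 - Z) = 5 - Z)
-48*(-3 + g(7, -3)) = -48*(-3 + (5 - 1*7)) = -48*(-3 + (5 - 7)) = -48*(-3 - 2) = -48*(-5) = 240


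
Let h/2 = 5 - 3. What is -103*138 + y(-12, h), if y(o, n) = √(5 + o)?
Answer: -14214 + I*√7 ≈ -14214.0 + 2.6458*I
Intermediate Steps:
h = 4 (h = 2*(5 - 3) = 2*2 = 4)
-103*138 + y(-12, h) = -103*138 + √(5 - 12) = -14214 + √(-7) = -14214 + I*√7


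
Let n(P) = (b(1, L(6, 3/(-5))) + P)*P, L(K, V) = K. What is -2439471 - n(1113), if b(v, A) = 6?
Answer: -3684918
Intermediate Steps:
n(P) = P*(6 + P) (n(P) = (6 + P)*P = P*(6 + P))
-2439471 - n(1113) = -2439471 - 1113*(6 + 1113) = -2439471 - 1113*1119 = -2439471 - 1*1245447 = -2439471 - 1245447 = -3684918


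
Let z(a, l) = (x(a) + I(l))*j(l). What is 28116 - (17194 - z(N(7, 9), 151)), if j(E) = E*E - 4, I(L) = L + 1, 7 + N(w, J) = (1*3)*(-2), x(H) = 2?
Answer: 3521660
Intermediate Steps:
N(w, J) = -13 (N(w, J) = -7 + (1*3)*(-2) = -7 + 3*(-2) = -7 - 6 = -13)
I(L) = 1 + L
j(E) = -4 + E² (j(E) = E² - 4 = -4 + E²)
z(a, l) = (-4 + l²)*(3 + l) (z(a, l) = (2 + (1 + l))*(-4 + l²) = (3 + l)*(-4 + l²) = (-4 + l²)*(3 + l))
28116 - (17194 - z(N(7, 9), 151)) = 28116 - (17194 - (-4 + 151²)*(3 + 151)) = 28116 - (17194 - (-4 + 22801)*154) = 28116 - (17194 - 22797*154) = 28116 - (17194 - 1*3510738) = 28116 - (17194 - 3510738) = 28116 - 1*(-3493544) = 28116 + 3493544 = 3521660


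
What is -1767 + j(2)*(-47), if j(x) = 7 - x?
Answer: -2002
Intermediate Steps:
-1767 + j(2)*(-47) = -1767 + (7 - 1*2)*(-47) = -1767 + (7 - 2)*(-47) = -1767 + 5*(-47) = -1767 - 235 = -2002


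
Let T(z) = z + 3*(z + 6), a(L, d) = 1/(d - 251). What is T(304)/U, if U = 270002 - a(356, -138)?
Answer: 480026/105030779 ≈ 0.0045703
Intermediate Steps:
a(L, d) = 1/(-251 + d)
U = 105030779/389 (U = 270002 - 1/(-251 - 138) = 270002 - 1/(-389) = 270002 - 1*(-1/389) = 270002 + 1/389 = 105030779/389 ≈ 2.7000e+5)
T(z) = 18 + 4*z (T(z) = z + 3*(6 + z) = z + (18 + 3*z) = 18 + 4*z)
T(304)/U = (18 + 4*304)/(105030779/389) = (18 + 1216)*(389/105030779) = 1234*(389/105030779) = 480026/105030779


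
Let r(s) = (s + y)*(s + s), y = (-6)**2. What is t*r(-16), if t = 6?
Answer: -3840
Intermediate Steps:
y = 36
r(s) = 2*s*(36 + s) (r(s) = (s + 36)*(s + s) = (36 + s)*(2*s) = 2*s*(36 + s))
t*r(-16) = 6*(2*(-16)*(36 - 16)) = 6*(2*(-16)*20) = 6*(-640) = -3840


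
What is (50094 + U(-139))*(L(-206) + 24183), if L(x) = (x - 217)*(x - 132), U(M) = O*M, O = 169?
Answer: 4446877671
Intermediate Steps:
U(M) = 169*M
L(x) = (-217 + x)*(-132 + x)
(50094 + U(-139))*(L(-206) + 24183) = (50094 + 169*(-139))*((28644 + (-206)² - 349*(-206)) + 24183) = (50094 - 23491)*((28644 + 42436 + 71894) + 24183) = 26603*(142974 + 24183) = 26603*167157 = 4446877671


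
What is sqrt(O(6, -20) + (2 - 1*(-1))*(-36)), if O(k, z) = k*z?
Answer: 2*I*sqrt(57) ≈ 15.1*I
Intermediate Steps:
sqrt(O(6, -20) + (2 - 1*(-1))*(-36)) = sqrt(6*(-20) + (2 - 1*(-1))*(-36)) = sqrt(-120 + (2 + 1)*(-36)) = sqrt(-120 + 3*(-36)) = sqrt(-120 - 108) = sqrt(-228) = 2*I*sqrt(57)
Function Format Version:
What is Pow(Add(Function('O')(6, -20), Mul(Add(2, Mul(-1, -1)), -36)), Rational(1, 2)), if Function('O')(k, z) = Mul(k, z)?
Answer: Mul(2, I, Pow(57, Rational(1, 2))) ≈ Mul(15.100, I)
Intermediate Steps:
Pow(Add(Function('O')(6, -20), Mul(Add(2, Mul(-1, -1)), -36)), Rational(1, 2)) = Pow(Add(Mul(6, -20), Mul(Add(2, Mul(-1, -1)), -36)), Rational(1, 2)) = Pow(Add(-120, Mul(Add(2, 1), -36)), Rational(1, 2)) = Pow(Add(-120, Mul(3, -36)), Rational(1, 2)) = Pow(Add(-120, -108), Rational(1, 2)) = Pow(-228, Rational(1, 2)) = Mul(2, I, Pow(57, Rational(1, 2)))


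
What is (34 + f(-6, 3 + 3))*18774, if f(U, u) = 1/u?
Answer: 641445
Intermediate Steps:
(34 + f(-6, 3 + 3))*18774 = (34 + 1/(3 + 3))*18774 = (34 + 1/6)*18774 = (34 + ⅙)*18774 = (205/6)*18774 = 641445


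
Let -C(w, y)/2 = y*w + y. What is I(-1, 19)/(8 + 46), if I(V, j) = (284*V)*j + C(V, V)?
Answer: -2698/27 ≈ -99.926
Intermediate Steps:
C(w, y) = -2*y - 2*w*y (C(w, y) = -2*(y*w + y) = -2*(w*y + y) = -2*(y + w*y) = -2*y - 2*w*y)
I(V, j) = -2*V*(1 + V) + 284*V*j (I(V, j) = (284*V)*j - 2*V*(1 + V) = 284*V*j - 2*V*(1 + V) = -2*V*(1 + V) + 284*V*j)
I(-1, 19)/(8 + 46) = (2*(-1)*(-1 - 1*(-1) + 142*19))/(8 + 46) = (2*(-1)*(-1 + 1 + 2698))/54 = (2*(-1)*2698)*(1/54) = -5396*1/54 = -2698/27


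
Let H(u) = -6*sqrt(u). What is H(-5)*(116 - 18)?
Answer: -588*I*sqrt(5) ≈ -1314.8*I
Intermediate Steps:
H(-5)*(116 - 18) = (-6*I*sqrt(5))*(116 - 18) = -6*I*sqrt(5)*98 = -588*I*sqrt(5)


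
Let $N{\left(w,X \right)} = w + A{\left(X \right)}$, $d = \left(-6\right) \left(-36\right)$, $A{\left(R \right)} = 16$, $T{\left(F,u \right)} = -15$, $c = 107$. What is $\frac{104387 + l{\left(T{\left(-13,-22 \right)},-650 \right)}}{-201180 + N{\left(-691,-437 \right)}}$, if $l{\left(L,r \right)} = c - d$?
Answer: $- \frac{104278}{201855} \approx -0.5166$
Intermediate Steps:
$d = 216$
$N{\left(w,X \right)} = 16 + w$ ($N{\left(w,X \right)} = w + 16 = 16 + w$)
$l{\left(L,r \right)} = -109$ ($l{\left(L,r \right)} = 107 - 216 = -109$)
$\frac{104387 + l{\left(T{\left(-13,-22 \right)},-650 \right)}}{-201180 + N{\left(-691,-437 \right)}} = \frac{104387 - 109}{-201180 + \left(16 - 691\right)} = \frac{104278}{-201180 - 675} = \frac{104278}{-201855} = 104278 \left(- \frac{1}{201855}\right) = - \frac{104278}{201855}$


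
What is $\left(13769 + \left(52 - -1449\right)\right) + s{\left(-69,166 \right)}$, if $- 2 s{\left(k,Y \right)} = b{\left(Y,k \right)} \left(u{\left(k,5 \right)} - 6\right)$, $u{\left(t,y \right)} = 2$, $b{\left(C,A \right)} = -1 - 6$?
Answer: $15256$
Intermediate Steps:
$b{\left(C,A \right)} = -7$ ($b{\left(C,A \right)} = -1 - 6 = -7$)
$s{\left(k,Y \right)} = -14$ ($s{\left(k,Y \right)} = - \frac{\left(-7\right) \left(2 - 6\right)}{2} = - \frac{\left(-7\right) \left(-4\right)}{2} = \left(- \frac{1}{2}\right) 28 = -14$)
$\left(13769 + \left(52 - -1449\right)\right) + s{\left(-69,166 \right)} = \left(13769 + \left(52 - -1449\right)\right) - 14 = \left(13769 + \left(52 + 1449\right)\right) - 14 = \left(13769 + 1501\right) - 14 = 15270 - 14 = 15256$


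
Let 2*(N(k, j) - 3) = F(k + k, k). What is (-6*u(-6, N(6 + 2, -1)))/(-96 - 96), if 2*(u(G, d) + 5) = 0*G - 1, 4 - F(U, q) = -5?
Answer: -11/64 ≈ -0.17188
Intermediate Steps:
F(U, q) = 9 (F(U, q) = 4 - 1*(-5) = 4 + 5 = 9)
N(k, j) = 15/2 (N(k, j) = 3 + (1/2)*9 = 3 + 9/2 = 15/2)
u(G, d) = -11/2 (u(G, d) = -5 + (0*G - 1)/2 = -5 + (0 - 1)/2 = -5 + (1/2)*(-1) = -5 - 1/2 = -11/2)
(-6*u(-6, N(6 + 2, -1)))/(-96 - 96) = (-6*(-11/2))/(-96 - 96) = 33/(-192) = 33*(-1/192) = -11/64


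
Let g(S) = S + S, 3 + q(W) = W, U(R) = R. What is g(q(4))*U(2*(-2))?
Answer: -8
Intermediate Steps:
q(W) = -3 + W
g(S) = 2*S
g(q(4))*U(2*(-2)) = (2*(-3 + 4))*(2*(-2)) = (2*1)*(-4) = 2*(-4) = -8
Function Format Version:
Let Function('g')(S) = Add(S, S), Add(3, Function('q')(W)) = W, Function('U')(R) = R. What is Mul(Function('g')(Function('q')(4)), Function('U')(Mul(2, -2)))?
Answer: -8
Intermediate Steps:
Function('q')(W) = Add(-3, W)
Function('g')(S) = Mul(2, S)
Mul(Function('g')(Function('q')(4)), Function('U')(Mul(2, -2))) = Mul(Mul(2, Add(-3, 4)), Mul(2, -2)) = Mul(Mul(2, 1), -4) = Mul(2, -4) = -8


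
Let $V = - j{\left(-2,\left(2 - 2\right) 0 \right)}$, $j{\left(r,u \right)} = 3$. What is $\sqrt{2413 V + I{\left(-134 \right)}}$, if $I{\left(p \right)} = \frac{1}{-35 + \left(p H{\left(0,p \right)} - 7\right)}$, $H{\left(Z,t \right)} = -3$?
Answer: $\frac{i \sqrt{26060390}}{60} \approx 85.082 i$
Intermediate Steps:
$I{\left(p \right)} = \frac{1}{-42 - 3 p}$ ($I{\left(p \right)} = \frac{1}{-35 + \left(p \left(-3\right) - 7\right)} = \frac{1}{-35 - \left(7 + 3 p\right)} = \frac{1}{-42 - 3 p}$)
$V = -3$ ($V = \left(-1\right) 3 = -3$)
$\sqrt{2413 V + I{\left(-134 \right)}} = \sqrt{2413 \left(-3\right) + \frac{1}{3 \left(-14 - -134\right)}} = \sqrt{-7239 + \frac{1}{3 \left(-14 + 134\right)}} = \sqrt{-7239 + \frac{1}{3 \cdot 120}} = \sqrt{-7239 + \frac{1}{3} \cdot \frac{1}{120}} = \sqrt{-7239 + \frac{1}{360}} = \sqrt{- \frac{2606039}{360}} = \frac{i \sqrt{26060390}}{60}$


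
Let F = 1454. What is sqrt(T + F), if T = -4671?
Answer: I*sqrt(3217) ≈ 56.719*I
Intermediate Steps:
sqrt(T + F) = sqrt(-4671 + 1454) = sqrt(-3217) = I*sqrt(3217)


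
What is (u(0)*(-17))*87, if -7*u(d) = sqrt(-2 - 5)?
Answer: 1479*I*sqrt(7)/7 ≈ 559.01*I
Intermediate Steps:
u(d) = -I*sqrt(7)/7 (u(d) = -sqrt(-2 - 5)/7 = -I*sqrt(7)/7)
(u(0)*(-17))*87 = (-I*sqrt(7)/7*(-17))*87 = (17*I*sqrt(7)/7)*87 = 1479*I*sqrt(7)/7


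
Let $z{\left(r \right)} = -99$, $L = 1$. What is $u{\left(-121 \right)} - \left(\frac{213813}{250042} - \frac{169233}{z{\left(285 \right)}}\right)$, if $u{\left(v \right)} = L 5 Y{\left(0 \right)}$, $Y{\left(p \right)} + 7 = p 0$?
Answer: $- \frac{14400973601}{8251386} \approx -1745.3$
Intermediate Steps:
$Y{\left(p \right)} = -7$ ($Y{\left(p \right)} = -7 + p 0 = -7 + 0 = -7$)
$u{\left(v \right)} = -35$ ($u{\left(v \right)} = 1 \cdot 5 \left(-7\right) = 5 \left(-7\right) = -35$)
$u{\left(-121 \right)} - \left(\frac{213813}{250042} - \frac{169233}{z{\left(285 \right)}}\right) = -35 - \left(\frac{213813}{250042} - \frac{169233}{-99}\right) = -35 - \left(213813 \cdot \frac{1}{250042} - - \frac{56411}{33}\right) = -35 - \left(\frac{213813}{250042} + \frac{56411}{33}\right) = -35 - \frac{14112175091}{8251386} = - \frac{14400973601}{8251386}$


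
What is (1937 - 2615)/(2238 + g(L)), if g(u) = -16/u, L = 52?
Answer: -4407/14545 ≈ -0.30299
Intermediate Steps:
(1937 - 2615)/(2238 + g(L)) = (1937 - 2615)/(2238 - 16/52) = -678/(2238 - 16*1/52) = -678/(2238 - 4/13) = -678/29090/13 = -678*13/29090 = -4407/14545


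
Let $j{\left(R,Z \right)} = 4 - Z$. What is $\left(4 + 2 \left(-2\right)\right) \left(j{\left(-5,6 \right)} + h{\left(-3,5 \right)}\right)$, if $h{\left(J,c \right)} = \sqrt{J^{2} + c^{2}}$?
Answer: $0$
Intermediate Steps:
$\left(4 + 2 \left(-2\right)\right) \left(j{\left(-5,6 \right)} + h{\left(-3,5 \right)}\right) = \left(4 + 2 \left(-2\right)\right) \left(\left(4 - 6\right) + \sqrt{\left(-3\right)^{2} + 5^{2}}\right) = \left(4 - 4\right) \left(\left(4 - 6\right) + \sqrt{9 + 25}\right) = 0 \left(-2 + \sqrt{34}\right) = 0$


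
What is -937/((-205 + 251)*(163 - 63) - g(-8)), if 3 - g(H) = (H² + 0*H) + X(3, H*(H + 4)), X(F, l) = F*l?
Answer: -937/4757 ≈ -0.19697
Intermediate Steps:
g(H) = 3 - H² - 3*H*(4 + H) (g(H) = 3 - ((H² + 0*H) + 3*(H*(H + 4))) = 3 - ((H² + 0) + 3*(H*(4 + H))) = 3 - (H² + 3*H*(4 + H)) = 3 + (-H² - 3*H*(4 + H)) = 3 - H² - 3*H*(4 + H))
-937/((-205 + 251)*(163 - 63) - g(-8)) = -937/((-205 + 251)*(163 - 63) - (3 - 12*(-8) - 4*(-8)²)) = -937/(46*100 - (3 + 96 - 4*64)) = -937/(4600 - (3 + 96 - 256)) = -937/(4600 - 1*(-157)) = -937/(4600 + 157) = -937/4757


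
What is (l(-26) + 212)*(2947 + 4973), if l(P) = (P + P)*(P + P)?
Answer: 23094720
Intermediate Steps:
l(P) = 4*P**2 (l(P) = (2*P)*(2*P) = 4*P**2)
(l(-26) + 212)*(2947 + 4973) = (4*(-26)**2 + 212)*(2947 + 4973) = (4*676 + 212)*7920 = (2704 + 212)*7920 = 2916*7920 = 23094720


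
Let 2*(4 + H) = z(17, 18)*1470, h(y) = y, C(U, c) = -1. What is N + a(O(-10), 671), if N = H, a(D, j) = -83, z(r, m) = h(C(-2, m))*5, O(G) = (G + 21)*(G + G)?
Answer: -3762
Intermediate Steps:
O(G) = 2*G*(21 + G) (O(G) = (21 + G)*(2*G) = 2*G*(21 + G))
z(r, m) = -5 (z(r, m) = -1*5 = -5)
H = -3679 (H = -4 + (-5*1470)/2 = -4 + (½)*(-7350) = -4 - 3675 = -3679)
N = -3679
N + a(O(-10), 671) = -3679 - 83 = -3762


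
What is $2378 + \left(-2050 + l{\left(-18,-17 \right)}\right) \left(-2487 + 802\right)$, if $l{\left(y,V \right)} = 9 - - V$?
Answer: $3470108$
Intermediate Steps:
$l{\left(y,V \right)} = 9 + V$
$2378 + \left(-2050 + l{\left(-18,-17 \right)}\right) \left(-2487 + 802\right) = 2378 + \left(-2050 + \left(9 - 17\right)\right) \left(-2487 + 802\right) = 2378 + \left(-2050 - 8\right) \left(-1685\right) = 2378 - -3467730 = 2378 + 3467730 = 3470108$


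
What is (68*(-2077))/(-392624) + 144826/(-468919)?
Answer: 212865465/4184292124 ≈ 0.050873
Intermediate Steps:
(68*(-2077))/(-392624) + 144826/(-468919) = -141236*(-1/392624) + 144826*(-1/468919) = 35309/98156 - 13166/42629 = 212865465/4184292124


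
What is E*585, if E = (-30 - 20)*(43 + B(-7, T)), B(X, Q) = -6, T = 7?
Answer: -1082250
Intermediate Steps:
E = -1850 (E = (-30 - 20)*(43 - 6) = -50*37 = -1850)
E*585 = -1850*585 = -1082250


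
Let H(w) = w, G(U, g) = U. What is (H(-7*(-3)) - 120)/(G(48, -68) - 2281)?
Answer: 9/203 ≈ 0.044335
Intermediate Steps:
(H(-7*(-3)) - 120)/(G(48, -68) - 2281) = (-7*(-3) - 120)/(48 - 2281) = (21 - 120)/(-2233) = -99*(-1/2233) = 9/203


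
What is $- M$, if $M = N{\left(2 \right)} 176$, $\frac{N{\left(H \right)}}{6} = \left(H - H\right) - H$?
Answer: $2112$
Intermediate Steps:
$N{\left(H \right)} = - 6 H$ ($N{\left(H \right)} = 6 \left(\left(H - H\right) - H\right) = 6 \left(0 - H\right) = 6 \left(- H\right) = - 6 H$)
$M = -2112$ ($M = \left(-6\right) 2 \cdot 176 = \left(-12\right) 176 = -2112$)
$- M = \left(-1\right) \left(-2112\right) = 2112$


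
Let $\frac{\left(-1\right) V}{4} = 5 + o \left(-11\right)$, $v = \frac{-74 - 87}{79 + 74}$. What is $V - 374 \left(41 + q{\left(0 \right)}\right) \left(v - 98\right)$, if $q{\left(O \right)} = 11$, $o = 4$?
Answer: $\frac{17338724}{9} \approx 1.9265 \cdot 10^{6}$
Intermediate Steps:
$v = - \frac{161}{153} \approx -1.0523$
$V = 156$ ($V = - 4 \left(5 + 4 \left(-11\right)\right) = - 4 \left(5 - 44\right) = \left(-4\right) \left(-39\right) = 156$)
$V - 374 \left(41 + q{\left(0 \right)}\right) \left(v - 98\right) = 156 - 374 \left(41 + 11\right) \left(- \frac{161}{153} - 98\right) = 156 - 374 \cdot 52 \left(- \frac{15155}{153}\right) = 156 - - \frac{17337320}{9} = 156 + \frac{17337320}{9} = \frac{17338724}{9}$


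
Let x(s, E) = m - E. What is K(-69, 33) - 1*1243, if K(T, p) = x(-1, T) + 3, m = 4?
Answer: -1167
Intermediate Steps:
x(s, E) = 4 - E
K(T, p) = 7 - T (K(T, p) = (4 - T) + 3 = 7 - T)
K(-69, 33) - 1*1243 = (7 - 1*(-69)) - 1*1243 = (7 + 69) - 1243 = 76 - 1243 = -1167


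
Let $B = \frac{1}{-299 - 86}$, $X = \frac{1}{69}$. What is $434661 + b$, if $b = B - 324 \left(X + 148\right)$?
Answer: $\frac{3424266592}{8855} \approx 3.867 \cdot 10^{5}$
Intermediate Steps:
$X = \frac{1}{69} \approx 0.014493$
$B = - \frac{1}{385}$ ($B = \frac{1}{-385} = - \frac{1}{385} \approx -0.0025974$)
$b = - \frac{424656563}{8855}$ ($b = - \frac{1}{385} - 324 \left(\frac{1}{69} + 148\right) = - \frac{1}{385} - \frac{1103004}{23} = - \frac{424656563}{8855} \approx -47957.0$)
$434661 + b = 434661 - \frac{424656563}{8855} = \frac{3424266592}{8855}$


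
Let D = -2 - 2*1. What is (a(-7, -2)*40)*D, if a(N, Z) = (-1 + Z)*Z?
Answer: -960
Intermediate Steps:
a(N, Z) = Z*(-1 + Z)
D = -4 (D = -2 - 2 = -4)
(a(-7, -2)*40)*D = (-2*(-1 - 2)*40)*(-4) = (-2*(-3)*40)*(-4) = (6*40)*(-4) = 240*(-4) = -960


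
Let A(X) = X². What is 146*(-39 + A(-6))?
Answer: -438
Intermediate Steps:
146*(-39 + A(-6)) = 146*(-39 + (-6)²) = 146*(-39 + 36) = 146*(-3) = -438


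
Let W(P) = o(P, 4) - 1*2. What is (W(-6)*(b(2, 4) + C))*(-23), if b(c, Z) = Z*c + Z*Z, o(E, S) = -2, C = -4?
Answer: 1840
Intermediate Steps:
b(c, Z) = Z**2 + Z*c (b(c, Z) = Z*c + Z**2 = Z**2 + Z*c)
W(P) = -4 (W(P) = -2 - 1*2 = -2 - 2 = -4)
(W(-6)*(b(2, 4) + C))*(-23) = -4*(4*(4 + 2) - 4)*(-23) = -4*(4*6 - 4)*(-23) = -4*(24 - 4)*(-23) = -4*20*(-23) = -80*(-23) = 1840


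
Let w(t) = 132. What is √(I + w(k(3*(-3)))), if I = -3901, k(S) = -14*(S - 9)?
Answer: I*√3769 ≈ 61.392*I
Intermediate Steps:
k(S) = 126 - 14*S (k(S) = -14*(-9 + S) = 126 - 14*S)
√(I + w(k(3*(-3)))) = √(-3901 + 132) = √(-3769) = I*√3769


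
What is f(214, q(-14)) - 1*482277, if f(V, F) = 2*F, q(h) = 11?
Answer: -482255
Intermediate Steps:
f(214, q(-14)) - 1*482277 = 2*11 - 1*482277 = 22 - 482277 = -482255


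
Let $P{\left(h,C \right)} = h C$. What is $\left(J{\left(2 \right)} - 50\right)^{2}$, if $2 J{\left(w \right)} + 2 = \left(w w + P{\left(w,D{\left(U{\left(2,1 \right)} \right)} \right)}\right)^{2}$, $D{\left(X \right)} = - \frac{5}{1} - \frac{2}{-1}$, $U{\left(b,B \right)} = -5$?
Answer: $2401$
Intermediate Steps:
$D{\left(X \right)} = -3$ ($D{\left(X \right)} = \left(-5\right) 1 - -2 = -5 + 2 = -3$)
$P{\left(h,C \right)} = C h$
$J{\left(w \right)} = -1 + \frac{\left(w^{2} - 3 w\right)^{2}}{2}$ ($J{\left(w \right)} = -1 + \frac{\left(w w - 3 w\right)^{2}}{2} = -1 + \frac{\left(w^{2} - 3 w\right)^{2}}{2}$)
$\left(J{\left(2 \right)} - 50\right)^{2} = \left(\left(-1 + \frac{2^{2} \left(-3 + 2\right)^{2}}{2}\right) - 50\right)^{2} = \left(\left(-1 + \frac{1}{2} \cdot 4 \left(-1\right)^{2}\right) - 50\right)^{2} = \left(\left(-1 + \frac{1}{2} \cdot 4 \cdot 1\right) - 50\right)^{2} = \left(\left(-1 + 2\right) - 50\right)^{2} = \left(1 - 50\right)^{2} = \left(-49\right)^{2} = 2401$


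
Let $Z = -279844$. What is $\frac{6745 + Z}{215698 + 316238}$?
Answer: $- \frac{91033}{177312} \approx -0.51341$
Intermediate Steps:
$\frac{6745 + Z}{215698 + 316238} = \frac{6745 - 279844}{215698 + 316238} = - \frac{273099}{531936} = \left(-273099\right) \frac{1}{531936} = - \frac{91033}{177312}$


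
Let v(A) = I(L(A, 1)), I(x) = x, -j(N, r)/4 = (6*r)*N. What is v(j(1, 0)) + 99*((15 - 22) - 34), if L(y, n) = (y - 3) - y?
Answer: -4062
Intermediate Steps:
j(N, r) = -24*N*r (j(N, r) = -4*6*r*N = -24*N*r)
L(y, n) = -3 (L(y, n) = (-3 + y) - y = -3)
v(A) = -3
v(j(1, 0)) + 99*((15 - 22) - 34) = -3 + 99*((15 - 22) - 34) = -3 + 99*(-7 - 34) = -3 + 99*(-41) = -3 - 4059 = -4062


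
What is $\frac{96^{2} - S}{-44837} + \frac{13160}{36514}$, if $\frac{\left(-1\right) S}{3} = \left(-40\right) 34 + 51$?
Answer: $\frac{198466187}{818589109} \approx 0.24245$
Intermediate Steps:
$S = 3927$ ($S = - 3 \left(\left(-40\right) 34 + 51\right) = - 3 \left(-1360 + 51\right) = \left(-3\right) \left(-1309\right) = 3927$)
$\frac{96^{2} - S}{-44837} + \frac{13160}{36514} = \frac{96^{2} - 3927}{-44837} + \frac{13160}{36514} = \left(9216 - 3927\right) \left(- \frac{1}{44837}\right) + 13160 \cdot \frac{1}{36514} = 5289 \left(- \frac{1}{44837}\right) + \frac{6580}{18257} = - \frac{5289}{44837} + \frac{6580}{18257} = \frac{198466187}{818589109}$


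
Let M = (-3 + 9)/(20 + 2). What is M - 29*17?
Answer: -5420/11 ≈ -492.73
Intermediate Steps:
M = 3/11 (M = 6/22 = 6*(1/22) = 3/11 ≈ 0.27273)
M - 29*17 = 3/11 - 29*17 = 3/11 - 493 = -5420/11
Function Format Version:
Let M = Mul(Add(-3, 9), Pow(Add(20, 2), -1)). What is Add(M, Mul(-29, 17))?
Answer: Rational(-5420, 11) ≈ -492.73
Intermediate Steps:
M = Rational(3, 11) (M = Mul(6, Pow(22, -1)) = Mul(6, Rational(1, 22)) = Rational(3, 11) ≈ 0.27273)
Add(M, Mul(-29, 17)) = Add(Rational(3, 11), Mul(-29, 17)) = Add(Rational(3, 11), -493) = Rational(-5420, 11)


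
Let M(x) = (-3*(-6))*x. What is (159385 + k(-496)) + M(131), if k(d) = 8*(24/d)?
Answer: 5014021/31 ≈ 1.6174e+5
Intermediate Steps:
k(d) = 192/d
M(x) = 18*x
(159385 + k(-496)) + M(131) = (159385 + 192/(-496)) + 18*131 = (159385 + 192*(-1/496)) + 2358 = (159385 - 12/31) + 2358 = 4940923/31 + 2358 = 5014021/31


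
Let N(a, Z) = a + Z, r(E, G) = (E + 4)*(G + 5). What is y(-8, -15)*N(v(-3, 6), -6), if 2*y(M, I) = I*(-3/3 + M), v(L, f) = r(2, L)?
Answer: 405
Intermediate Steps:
r(E, G) = (4 + E)*(5 + G)
v(L, f) = 30 + 6*L (v(L, f) = 20 + 4*L + 5*2 + 2*L = 20 + 4*L + 10 + 2*L = 30 + 6*L)
y(M, I) = I*(-1 + M)/2 (y(M, I) = (I*(-3/3 + M))/2 = (I*(-3*⅓ + M))/2 = (I*(-1 + M))/2 = I*(-1 + M)/2)
N(a, Z) = Z + a
y(-8, -15)*N(v(-3, 6), -6) = ((½)*(-15)*(-1 - 8))*(-6 + (30 + 6*(-3))) = ((½)*(-15)*(-9))*(-6 + (30 - 18)) = 135*(-6 + 12)/2 = (135/2)*6 = 405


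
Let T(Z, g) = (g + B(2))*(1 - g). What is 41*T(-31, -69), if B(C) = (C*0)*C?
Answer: -198030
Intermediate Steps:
B(C) = 0 (B(C) = 0*C = 0)
T(Z, g) = g*(1 - g) (T(Z, g) = (g + 0)*(1 - g) = g*(1 - g))
41*T(-31, -69) = 41*(-69*(1 - 1*(-69))) = 41*(-69*(1 + 69)) = 41*(-69*70) = 41*(-4830) = -198030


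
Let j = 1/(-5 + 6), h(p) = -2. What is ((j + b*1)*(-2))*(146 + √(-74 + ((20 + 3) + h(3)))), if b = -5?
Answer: 1168 + 8*I*√53 ≈ 1168.0 + 58.241*I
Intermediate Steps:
j = 1 (j = 1/1 = 1)
((j + b*1)*(-2))*(146 + √(-74 + ((20 + 3) + h(3)))) = ((1 - 5*1)*(-2))*(146 + √(-74 + ((20 + 3) - 2))) = ((1 - 5)*(-2))*(146 + √(-74 + (23 - 2))) = (-4*(-2))*(146 + √(-74 + 21)) = 8*(146 + √(-53)) = 8*(146 + I*√53) = 1168 + 8*I*√53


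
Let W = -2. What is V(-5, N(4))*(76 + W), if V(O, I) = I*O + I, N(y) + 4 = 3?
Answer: 296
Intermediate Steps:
N(y) = -1 (N(y) = -4 + 3 = -1)
V(O, I) = I + I*O
V(-5, N(4))*(76 + W) = (-(1 - 5))*(76 - 2) = -1*(-4)*74 = 4*74 = 296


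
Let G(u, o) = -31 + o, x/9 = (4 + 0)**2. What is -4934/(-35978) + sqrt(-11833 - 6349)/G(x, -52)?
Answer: 2467/17989 - I*sqrt(18182)/83 ≈ 0.13714 - 1.6246*I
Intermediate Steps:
x = 144 (x = 9*(4 + 0)**2 = 9*4**2 = 9*16 = 144)
-4934/(-35978) + sqrt(-11833 - 6349)/G(x, -52) = -4934/(-35978) + sqrt(-11833 - 6349)/(-31 - 52) = -4934*(-1/35978) + sqrt(-18182)/(-83) = 2467/17989 + (I*sqrt(18182))*(-1/83) = 2467/17989 - I*sqrt(18182)/83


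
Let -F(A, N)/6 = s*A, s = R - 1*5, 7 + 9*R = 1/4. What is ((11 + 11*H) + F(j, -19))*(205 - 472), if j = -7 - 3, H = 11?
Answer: 56871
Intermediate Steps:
R = -¾ (R = -7/9 + (1/4)/9 = -7/9 + (1*(¼))/9 = -7/9 + (⅑)*(¼) = -7/9 + 1/36 = -¾ ≈ -0.75000)
s = -23/4 (s = -¾ - 1*5 = -¾ - 5 = -23/4 ≈ -5.7500)
j = -10
F(A, N) = 69*A/2 (F(A, N) = -(-69)*A/2 = 69*A/2)
((11 + 11*H) + F(j, -19))*(205 - 472) = ((11 + 11*11) + (69/2)*(-10))*(205 - 472) = ((11 + 121) - 345)*(-267) = (132 - 345)*(-267) = -213*(-267) = 56871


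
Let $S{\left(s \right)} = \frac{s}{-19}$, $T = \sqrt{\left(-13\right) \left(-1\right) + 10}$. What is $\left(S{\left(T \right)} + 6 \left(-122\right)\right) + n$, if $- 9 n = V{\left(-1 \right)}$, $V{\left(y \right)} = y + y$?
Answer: $- \frac{6586}{9} - \frac{\sqrt{23}}{19} \approx -732.03$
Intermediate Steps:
$T = \sqrt{23}$ ($T = \sqrt{13 + 10} = \sqrt{23} \approx 4.7958$)
$V{\left(y \right)} = 2 y$
$S{\left(s \right)} = - \frac{s}{19}$ ($S{\left(s \right)} = s \left(- \frac{1}{19}\right) = - \frac{s}{19}$)
$n = \frac{2}{9}$ ($n = - \frac{2 \left(-1\right)}{9} = \left(- \frac{1}{9}\right) \left(-2\right) = \frac{2}{9} \approx 0.22222$)
$\left(S{\left(T \right)} + 6 \left(-122\right)\right) + n = \left(- \frac{\sqrt{23}}{19} + 6 \left(-122\right)\right) + \frac{2}{9} = \left(- \frac{\sqrt{23}}{19} - 732\right) + \frac{2}{9} = \left(-732 - \frac{\sqrt{23}}{19}\right) + \frac{2}{9} = - \frac{6586}{9} - \frac{\sqrt{23}}{19}$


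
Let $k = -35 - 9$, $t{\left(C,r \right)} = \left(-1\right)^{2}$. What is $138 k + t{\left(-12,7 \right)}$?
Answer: $-6071$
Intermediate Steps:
$t{\left(C,r \right)} = 1$
$k = -44$
$138 k + t{\left(-12,7 \right)} = 138 \left(-44\right) + 1 = -6072 + 1 = -6071$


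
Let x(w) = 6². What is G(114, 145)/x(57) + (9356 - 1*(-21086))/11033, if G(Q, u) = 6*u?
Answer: 1782437/66198 ≈ 26.926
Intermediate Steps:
x(w) = 36
G(114, 145)/x(57) + (9356 - 1*(-21086))/11033 = (6*145)/36 + (9356 - 1*(-21086))/11033 = 870*(1/36) + (9356 + 21086)*(1/11033) = 145/6 + 30442*(1/11033) = 145/6 + 30442/11033 = 1782437/66198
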